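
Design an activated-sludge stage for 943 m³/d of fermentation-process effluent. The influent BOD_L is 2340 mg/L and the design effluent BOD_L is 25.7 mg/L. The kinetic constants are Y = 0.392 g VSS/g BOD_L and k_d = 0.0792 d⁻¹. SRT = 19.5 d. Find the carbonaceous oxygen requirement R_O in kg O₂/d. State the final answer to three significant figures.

Y_obs = Y / (1 + k_d θ_c) = 0.392 / (1 + 0.0792 × 19.5) = 0.392 / 2.544 = 0.1541.
ΔS = 2340 − 25.7 = 2314 mg/L, so the substrate removal rate is 943 × 2314/1000 = 2182 kg BOD_L/d.
Net sludge production P_X = 0.1541 × 2182 = 336.2 kg VSS/d.
Carbonaceous O₂ demand = substrate oxidised − cell-mass equivalent = 2182 − 1.42 × 336.2 = 1705 kg O₂/d.

R_O ≈ 1700 kg O₂/d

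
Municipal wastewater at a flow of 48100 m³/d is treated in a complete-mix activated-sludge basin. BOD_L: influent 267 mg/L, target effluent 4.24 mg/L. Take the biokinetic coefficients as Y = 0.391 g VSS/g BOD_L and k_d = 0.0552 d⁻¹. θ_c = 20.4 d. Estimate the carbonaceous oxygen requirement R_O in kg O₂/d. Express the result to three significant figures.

R_O ≈ 9340 kg O₂/d

Observed yield with endogenous decay: Y_obs = Y / (1 + k_d·θ_c) = 0.391 / (1 + 0.0552 × 20.4) = 0.391 / 2.126 = 0.1839 g VSS/g BOD_L.
Substrate removed = Q·(S₀ − S) = 48100 m³/d × (267 − 4.24) g/m³ = 1.26×10^7 g/d = 12639 kg/d.
Net sludge production P_X = 0.1839 × 12639 = 2324 kg VSS/d.
R_O = Q·(S₀ − S) − 1.42·P_X = 12639 − 1.42 × 2324 = 9338 kg O₂/d.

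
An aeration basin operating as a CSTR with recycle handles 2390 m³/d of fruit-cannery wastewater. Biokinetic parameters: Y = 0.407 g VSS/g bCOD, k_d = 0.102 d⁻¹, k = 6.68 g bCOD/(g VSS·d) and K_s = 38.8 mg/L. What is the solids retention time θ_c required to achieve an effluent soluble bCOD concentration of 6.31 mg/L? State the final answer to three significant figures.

θ_c ≈ 3.59 d

Specific growth rate at S = 6.31 mg/L: μ = YkS/(K_s+S) = 0.407·6.68·6.31/(38.8+6.31) = 0.3803 d⁻¹.
Then 1/θ_c = μ − k_d = 0.3803 − 0.102 = 0.2783 d⁻¹, giving θ_c = 3.593 d.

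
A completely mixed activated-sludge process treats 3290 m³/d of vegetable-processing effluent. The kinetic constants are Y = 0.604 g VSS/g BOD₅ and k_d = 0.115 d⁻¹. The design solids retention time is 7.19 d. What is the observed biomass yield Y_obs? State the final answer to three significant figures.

Observed yield with endogenous decay: Y_obs = Y / (1 + k_d·θ_c) = 0.604 / (1 + 0.115 × 7.19) = 0.604 / 1.827 = 0.3306 g VSS/g BOD₅.

Y_obs ≈ 0.331 g VSS/g BOD₅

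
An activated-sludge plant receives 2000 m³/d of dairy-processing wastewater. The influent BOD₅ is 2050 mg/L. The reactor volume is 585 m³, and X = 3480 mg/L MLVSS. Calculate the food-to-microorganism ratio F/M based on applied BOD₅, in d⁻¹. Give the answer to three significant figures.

F/M = applied load / biomass = Q·S₀/(V·X) = 2000 × 2050 / (585.0 × 3480) = 2.014 d⁻¹.

F/M ≈ 2.01 d⁻¹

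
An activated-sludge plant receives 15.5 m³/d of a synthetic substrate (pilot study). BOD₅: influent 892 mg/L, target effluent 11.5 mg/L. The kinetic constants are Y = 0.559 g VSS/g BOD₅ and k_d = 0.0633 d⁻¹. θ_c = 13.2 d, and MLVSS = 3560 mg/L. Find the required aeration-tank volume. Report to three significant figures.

V ≈ 15.4 m³

Steady-state biomass mass balance: V·X·(1 + k_d·θ_c) = Y·Q·(S₀ − S)·θ_c, so V = 0.559 × 15.5 × (892 − 11.5) × 13.2 / [3560 × (1 + 0.0633 × 13.2)] = 1.01×10^5 / 6535 = 15.41 m³.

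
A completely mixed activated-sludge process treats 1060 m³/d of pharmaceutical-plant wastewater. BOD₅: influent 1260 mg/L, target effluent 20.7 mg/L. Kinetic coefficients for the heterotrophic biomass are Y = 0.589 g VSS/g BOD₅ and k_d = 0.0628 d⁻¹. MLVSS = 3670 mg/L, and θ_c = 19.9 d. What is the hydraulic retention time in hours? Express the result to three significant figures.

From the SRT design equation V = Y Q (S₀−S) θ_c / [X (1 + k_d θ_c)] = 0.589 × 1060 × (1260 − 20.7) × 19.9 / [3670 × (1 + 0.0628 × 19.9)] = 1.54×10^7 / 8256 = 1865 m³.
Hydraulic retention time τ = V/Q = 1865 / 1060 = 1.759 d = 42.22 h.

τ ≈ 42.2 h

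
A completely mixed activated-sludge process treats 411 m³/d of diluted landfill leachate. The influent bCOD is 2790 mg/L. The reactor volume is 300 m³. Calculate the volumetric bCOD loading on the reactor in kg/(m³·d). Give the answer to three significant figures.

L_v ≈ 3.82 kg bCOD/(m³·d)

Applied bCOD load per unit volume = Q·S₀/V = (411 × 2790/1000)/300.0 = 3.822 kg bCOD·m⁻³·d⁻¹.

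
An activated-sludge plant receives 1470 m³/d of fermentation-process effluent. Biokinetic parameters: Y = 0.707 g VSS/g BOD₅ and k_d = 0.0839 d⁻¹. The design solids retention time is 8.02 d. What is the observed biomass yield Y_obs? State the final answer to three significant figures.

Y_obs ≈ 0.423 g VSS/g BOD₅

Observed yield with endogenous decay: Y_obs = Y / (1 + k_d·θ_c) = 0.707 / (1 + 0.0839 × 8.02) = 0.707 / 1.673 = 0.4226 g VSS/g BOD₅.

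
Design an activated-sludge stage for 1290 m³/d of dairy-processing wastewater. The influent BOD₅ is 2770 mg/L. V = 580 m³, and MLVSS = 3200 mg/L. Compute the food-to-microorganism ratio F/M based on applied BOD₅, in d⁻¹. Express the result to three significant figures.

F/M = applied load / biomass = Q·S₀/(V·X) = 1290 × 2770 / (580.0 × 3200) = 1.925 d⁻¹.

F/M ≈ 1.93 d⁻¹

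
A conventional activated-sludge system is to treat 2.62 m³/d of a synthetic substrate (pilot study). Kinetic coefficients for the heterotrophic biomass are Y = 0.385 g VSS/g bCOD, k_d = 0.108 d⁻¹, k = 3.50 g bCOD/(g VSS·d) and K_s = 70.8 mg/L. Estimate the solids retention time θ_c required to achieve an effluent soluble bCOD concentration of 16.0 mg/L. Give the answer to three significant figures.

From 1/θ_c = Y·k·S/(K_s + S) − k_d: Y·k·S/(K_s+S) = 0.385 × 3.50 × 16.0 / (70.8 + 16.0) = 0.2484 d⁻¹.
1/θ_c = 0.2484 − 0.108 = 0.1404 d⁻¹, so θ_c = 7.123 d.

θ_c ≈ 7.12 d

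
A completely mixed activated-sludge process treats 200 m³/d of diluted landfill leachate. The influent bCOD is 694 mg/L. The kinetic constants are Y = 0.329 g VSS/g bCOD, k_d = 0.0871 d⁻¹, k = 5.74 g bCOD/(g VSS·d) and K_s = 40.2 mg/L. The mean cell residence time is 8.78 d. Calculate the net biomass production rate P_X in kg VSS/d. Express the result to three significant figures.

P_X ≈ 25.7 kg VSS/d

From the Monod/SRT balance for a CMAS, S = K_s·(1+k_d θ_c)/[θ_c·(Y k − k_d) − 1] = 40.2 × (1 + 0.0871 × 8.78) / [8.78 × (0.329 × 5.74 − 0.0871) − 1] = 70.94 / 14.82 = 4.788 mg/L.
Observed yield with endogenous decay: Y_obs = Y / (1 + k_d·θ_c) = 0.329 / (1 + 0.0871 × 8.78) = 0.329 / 1.765 = 0.1864 g VSS/g bCOD.
Mass of bCOD removed per day: Q(S₀ − S) = 200 × 689.2 g/m³ = 137.8 kg/d.
Biomass produced: P_X = Y_obs·Q·ΔS = 0.1864 × 137.8 ≈ 25.70 kg VSS/d.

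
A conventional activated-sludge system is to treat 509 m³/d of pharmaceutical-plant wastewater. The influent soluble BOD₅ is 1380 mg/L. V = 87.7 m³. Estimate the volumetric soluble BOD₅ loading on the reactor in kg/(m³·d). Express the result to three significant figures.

L_v = Q S₀ / V = 509 × 1380 × 10⁻³ / 87.70 = 8.009 kg/(m³·d).

L_v ≈ 8.01 kg soluble BOD₅/(m³·d)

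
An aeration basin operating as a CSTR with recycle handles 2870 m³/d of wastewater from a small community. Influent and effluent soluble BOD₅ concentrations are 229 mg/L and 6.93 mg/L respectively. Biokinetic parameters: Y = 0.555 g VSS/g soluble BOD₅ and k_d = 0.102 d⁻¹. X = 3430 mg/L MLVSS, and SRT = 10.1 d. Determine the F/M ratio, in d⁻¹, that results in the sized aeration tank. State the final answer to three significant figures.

Rearranging the biomass balance for a CMAS with decay, V = Y·Q·ΔS·θ_c / [X·(1+k_d θ_c)] = 0.555 × 2870 × (229 − 6.93) × 10.1 / [3430 × (1 + 0.102 × 10.1)] = 3.57×10^6 / 6964 = 513.0 m³.
F/M = applied load / biomass = Q·S₀/(V·X) = 2870 × 229 / (513.0 × 3430) = 0.3735 d⁻¹.

F/M ≈ 0.373 d⁻¹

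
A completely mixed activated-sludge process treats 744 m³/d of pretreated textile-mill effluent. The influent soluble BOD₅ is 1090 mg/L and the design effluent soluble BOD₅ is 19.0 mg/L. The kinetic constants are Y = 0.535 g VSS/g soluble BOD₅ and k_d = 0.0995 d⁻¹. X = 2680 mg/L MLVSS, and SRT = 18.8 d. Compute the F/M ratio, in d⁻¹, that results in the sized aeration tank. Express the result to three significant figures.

F/M ≈ 0.290 d⁻¹

Steady-state biomass mass balance: V·X·(1 + k_d·θ_c) = Y·Q·(S₀ − S)·θ_c, so V = 0.535 × 744 × (1090 − 19.0) × 18.8 / [2680 × (1 + 0.0995 × 18.8)] = 8.01×10^6 / 7693 = 1042 m³.
F/M = applied load / biomass = Q·S₀/(V·X) = 744 × 1090 / (1042 × 2680) = 0.2905 d⁻¹.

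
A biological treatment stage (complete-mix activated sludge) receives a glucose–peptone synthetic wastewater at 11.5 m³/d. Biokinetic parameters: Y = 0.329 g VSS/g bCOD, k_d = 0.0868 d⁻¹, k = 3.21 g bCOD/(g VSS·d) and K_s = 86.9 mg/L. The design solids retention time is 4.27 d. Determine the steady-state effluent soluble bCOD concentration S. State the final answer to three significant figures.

S ≈ 37.9 mg/L

Effluent substrate depends only on kinetics and SRT: S = K_s(1 + k_d θ_c) / [θ_c(Yk − k_d) − 1] = 86.9 × (1 + 0.0868 × 4.27) / [4.27 × (0.329 × 3.21 − 0.0868) − 1] = 119.1 / 3.139 = 37.95 mg/L.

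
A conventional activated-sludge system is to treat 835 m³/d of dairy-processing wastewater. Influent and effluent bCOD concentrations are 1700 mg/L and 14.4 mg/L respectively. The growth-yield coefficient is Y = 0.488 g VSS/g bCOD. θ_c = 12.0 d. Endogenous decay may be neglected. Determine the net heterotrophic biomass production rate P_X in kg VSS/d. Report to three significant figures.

P_X ≈ 687 kg VSS/d

With endogenous decay neglected, the observed yield equals the true yield: Y_obs = Y = 0.488 g VSS/g bCOD.
Mass of bCOD removed per day: Q(S₀ − S) = 835 × 1686 g/m³ = 1407 kg/d.
Biomass produced: P_X = Y_obs·Q·ΔS = 0.4880 × 1407 ≈ 686.8 kg VSS/d.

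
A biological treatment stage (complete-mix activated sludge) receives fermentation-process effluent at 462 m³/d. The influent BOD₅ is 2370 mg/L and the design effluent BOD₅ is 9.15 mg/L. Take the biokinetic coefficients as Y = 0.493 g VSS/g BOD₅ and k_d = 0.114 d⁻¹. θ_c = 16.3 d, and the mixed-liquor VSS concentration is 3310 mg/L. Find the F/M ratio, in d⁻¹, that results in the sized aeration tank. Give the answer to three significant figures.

F/M ≈ 0.357 d⁻¹

Rearranging the biomass balance for a CMAS with decay, V = Y·Q·ΔS·θ_c / [X·(1+k_d θ_c)] = 0.493 × 462 × (2370 − 9.15) × 16.3 / [3310 × (1 + 0.114 × 16.3)] = 8.76×10^6 / 9461 = 926.5 m³.
F/M = applied load / biomass = Q·S₀/(V·X) = 462 × 2370 / (926.5 × 3310) = 0.3571 d⁻¹.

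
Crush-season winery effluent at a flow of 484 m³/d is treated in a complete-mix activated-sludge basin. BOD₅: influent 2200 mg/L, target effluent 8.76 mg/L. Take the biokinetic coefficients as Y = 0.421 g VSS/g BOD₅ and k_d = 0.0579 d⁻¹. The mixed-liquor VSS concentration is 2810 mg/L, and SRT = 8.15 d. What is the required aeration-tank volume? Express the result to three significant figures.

V ≈ 880 m³

Steady-state biomass mass balance: V·X·(1 + k_d·θ_c) = Y·Q·(S₀ − S)·θ_c, so V = 0.421 × 484 × (2200 − 8.76) × 8.15 / [2810 × (1 + 0.0579 × 8.15)] = 3.64×10^6 / 4136 = 879.8 m³.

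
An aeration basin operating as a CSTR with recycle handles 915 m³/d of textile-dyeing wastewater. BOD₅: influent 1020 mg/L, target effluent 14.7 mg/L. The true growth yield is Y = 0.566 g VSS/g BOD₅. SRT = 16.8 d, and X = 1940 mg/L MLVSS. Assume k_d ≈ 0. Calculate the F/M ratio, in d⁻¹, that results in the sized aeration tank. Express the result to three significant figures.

With k_d = 0 the design equation reduces to V = Y Q (S₀−S) θ_c / X = 0.566 × 915 × (1020 − 14.7) × 16.8 / 1940 = 4509 m³.
F/M = Q·S₀ / (V·X) = 915 × 1020 / (4509 × 1940) = 0.1067 g BOD₅·(g VSS·d)⁻¹.

F/M ≈ 0.107 d⁻¹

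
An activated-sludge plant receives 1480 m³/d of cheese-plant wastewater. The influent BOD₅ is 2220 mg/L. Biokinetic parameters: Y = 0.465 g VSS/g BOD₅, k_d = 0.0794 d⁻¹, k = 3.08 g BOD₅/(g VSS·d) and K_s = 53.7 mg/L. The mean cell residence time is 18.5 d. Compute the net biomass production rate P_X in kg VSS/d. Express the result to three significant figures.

P_X ≈ 617 kg VSS/d

For a completely mixed reactor with recycle the Lawrence–McCarty relation gives S = K_s·(1 + k_d·θ_c) / [θ_c·(Y·k − k_d) − 1] = 53.7 × (1 + 0.0794 × 18.5) / [18.5 × (0.465 × 3.08 − 0.0794) − 1] = 132.6 / 24.03 = 5.518 mg/L.
Y_obs = Y / (1 + k_d θ_c) = 0.465 / (1 + 0.0794 × 18.5) = 0.465 / 2.469 = 0.1883.
Q·(S₀ − S) = 1480 × (2220 − 5.52) × 10⁻³ = 3277 kg/d removed.
Net biomass production P_X = Y_obs × Q·(S₀ − S) = 0.1883 × 3277 = 617.3 kg VSS/d.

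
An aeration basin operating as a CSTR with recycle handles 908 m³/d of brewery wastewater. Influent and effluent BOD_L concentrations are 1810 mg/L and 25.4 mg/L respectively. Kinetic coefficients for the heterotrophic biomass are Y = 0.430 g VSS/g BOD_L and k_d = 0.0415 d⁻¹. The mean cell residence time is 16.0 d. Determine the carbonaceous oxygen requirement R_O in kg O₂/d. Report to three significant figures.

Correct the yield for decay: Y_obs = Y/(1 + k_d θ_c) = 0.430 / (1 + 0.0415 × 16.0) = 0.430 / 1.664 = 0.2584.
Q·(S₀ − S) = 908 × (1810 − 25.4) × 10⁻³ = 1620 kg/d removed.
P_X = Y_obs·Q·(S₀ − S) = 0.2584 × 1620 = 418.7 kg VSS/d.
R_O = Q·(S₀ − S) − 1.42·P_X = 1620 − 1.42 × 418.7 = 1026 kg O₂/d.

R_O ≈ 1030 kg O₂/d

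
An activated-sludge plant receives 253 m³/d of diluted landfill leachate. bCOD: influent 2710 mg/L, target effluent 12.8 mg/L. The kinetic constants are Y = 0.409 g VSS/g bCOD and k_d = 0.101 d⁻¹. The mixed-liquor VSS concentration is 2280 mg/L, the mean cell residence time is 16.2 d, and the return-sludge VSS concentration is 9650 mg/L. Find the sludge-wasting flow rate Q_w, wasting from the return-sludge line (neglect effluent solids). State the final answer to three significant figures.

Steady-state biomass mass balance: V·X·(1 + k_d·θ_c) = Y·Q·(S₀ − S)·θ_c, so V = 0.409 × 253 × (2710 − 12.8) × 16.2 / [2280 × (1 + 0.101 × 16.2)] = 4.52×10^6 / 6011 = 752.2 m³.
θ_c = V·X/(Q_w·X_r) when wasting from the recycle, so Q_w = V·X/(θ_c·X_r) = 752.2 × 2280 / (16.2 × 9650) = 10.97 m³/d.

Q_w ≈ 11.0 m³/d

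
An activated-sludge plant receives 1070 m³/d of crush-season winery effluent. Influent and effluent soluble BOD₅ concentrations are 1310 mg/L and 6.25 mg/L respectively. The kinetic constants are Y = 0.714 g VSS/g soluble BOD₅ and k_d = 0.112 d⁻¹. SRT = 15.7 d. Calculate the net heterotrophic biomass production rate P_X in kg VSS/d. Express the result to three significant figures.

P_X ≈ 361 kg VSS/d

Observed yield with endogenous decay: Y_obs = Y / (1 + k_d·θ_c) = 0.714 / (1 + 0.112 × 15.7) = 0.714 / 2.758 = 0.2588 g VSS/g soluble BOD₅.
Mass of soluble BOD₅ removed per day: Q(S₀ − S) = 1070 × 1304 g/m³ = 1395 kg/d.
Net biomass production P_X = Y_obs × Q·(S₀ − S) = 0.2588 × 1395 = 361.1 kg VSS/d.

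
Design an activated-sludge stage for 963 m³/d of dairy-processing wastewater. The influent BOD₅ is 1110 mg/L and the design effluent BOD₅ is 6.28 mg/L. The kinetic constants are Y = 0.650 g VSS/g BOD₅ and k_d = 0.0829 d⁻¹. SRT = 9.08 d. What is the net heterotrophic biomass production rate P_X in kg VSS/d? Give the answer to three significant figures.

P_X ≈ 394 kg VSS/d

Observed yield with endogenous decay: Y_obs = Y / (1 + k_d·θ_c) = 0.650 / (1 + 0.0829 × 9.08) = 0.650 / 1.753 = 0.3708 g VSS/g BOD₅.
Mass of BOD₅ removed per day: Q(S₀ − S) = 963 × 1104 g/m³ = 1063 kg/d.
So the net sludge growth is P_X = 0.3708 × 1063 = 394.2 kg VSS/d.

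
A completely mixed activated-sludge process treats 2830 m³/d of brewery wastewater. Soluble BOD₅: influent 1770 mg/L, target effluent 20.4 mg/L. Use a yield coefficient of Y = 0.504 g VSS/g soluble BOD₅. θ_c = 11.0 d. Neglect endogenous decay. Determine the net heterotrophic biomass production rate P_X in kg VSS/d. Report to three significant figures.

P_X ≈ 2500 kg VSS/d

Since k_d ≈ 0, Y_obs = Y = 0.504 g VSS/g soluble BOD₅.
ΔS = 1770 − 20.4 = 1750 mg/L, so the substrate removal rate is 2830 × 1750/1000 = 4951 kg soluble BOD₅/d.
Biomass produced: P_X = Y_obs·Q·ΔS = 0.5040 × 4951 ≈ 2495 kg VSS/d.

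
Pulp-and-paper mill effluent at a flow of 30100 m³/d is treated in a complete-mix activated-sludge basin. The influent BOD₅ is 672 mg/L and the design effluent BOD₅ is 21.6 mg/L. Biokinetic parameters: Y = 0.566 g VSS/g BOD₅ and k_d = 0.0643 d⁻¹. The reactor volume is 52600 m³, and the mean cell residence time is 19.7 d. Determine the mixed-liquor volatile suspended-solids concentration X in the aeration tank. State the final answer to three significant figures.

X = Y·Q·ΔS·θ_c / [V·(1 + k_d θ_c)] = 0.566 × 30100 × (672 − 21.6) × 19.7 / [52600 × (1 + 0.0643 × 19.7)] = 1831 mg/L.

X ≈ 1830 mg/L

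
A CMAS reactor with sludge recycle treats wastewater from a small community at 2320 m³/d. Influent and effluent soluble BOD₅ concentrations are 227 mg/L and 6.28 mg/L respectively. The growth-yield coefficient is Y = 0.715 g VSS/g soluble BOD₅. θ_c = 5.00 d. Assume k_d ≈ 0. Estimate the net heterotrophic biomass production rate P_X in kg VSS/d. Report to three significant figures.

With endogenous decay neglected, the observed yield equals the true yield: Y_obs = Y = 0.715 g VSS/g soluble BOD₅.
Q·(S₀ − S) = 2320 × (227 − 6.28) × 10⁻³ = 512.1 kg/d removed.
Net biomass production P_X = Y_obs × Q·(S₀ − S) = 0.7150 × 512.1 = 366.1 kg VSS/d.

P_X ≈ 366 kg VSS/d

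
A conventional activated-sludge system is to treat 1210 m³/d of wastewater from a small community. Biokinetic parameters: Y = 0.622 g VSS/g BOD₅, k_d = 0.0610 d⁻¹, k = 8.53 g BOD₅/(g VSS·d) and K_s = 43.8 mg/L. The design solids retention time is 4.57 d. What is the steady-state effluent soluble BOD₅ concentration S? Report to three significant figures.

S ≈ 2.44 mg/L

For a completely mixed reactor with recycle the Lawrence–McCarty relation gives S = K_s·(1 + k_d·θ_c) / [θ_c·(Y·k − k_d) − 1] = 43.8 × (1 + 0.0610 × 4.57) / [4.57 × (0.622 × 8.53 − 0.0610) − 1] = 56.01 / 22.97 = 2.439 mg/L.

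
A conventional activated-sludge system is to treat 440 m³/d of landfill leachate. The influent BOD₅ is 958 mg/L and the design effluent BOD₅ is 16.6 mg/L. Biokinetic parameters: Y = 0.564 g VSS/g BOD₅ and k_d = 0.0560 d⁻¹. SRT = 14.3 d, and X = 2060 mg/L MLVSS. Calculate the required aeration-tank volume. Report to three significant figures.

V ≈ 901 m³

Steady-state biomass mass balance: V·X·(1 + k_d·θ_c) = Y·Q·(S₀ − S)·θ_c, so V = 0.564 × 440 × (958 − 16.6) × 14.3 / [2060 × (1 + 0.0560 × 14.3)] = 3.34×10^6 / 3710 = 900.6 m³.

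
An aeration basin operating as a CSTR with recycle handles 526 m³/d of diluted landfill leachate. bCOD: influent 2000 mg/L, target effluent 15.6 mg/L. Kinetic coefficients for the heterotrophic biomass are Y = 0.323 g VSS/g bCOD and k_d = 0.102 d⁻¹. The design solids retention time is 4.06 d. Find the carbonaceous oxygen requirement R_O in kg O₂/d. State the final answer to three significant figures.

R_O ≈ 705 kg O₂/d

Observed yield with endogenous decay: Y_obs = Y / (1 + k_d·θ_c) = 0.323 / (1 + 0.102 × 4.06) = 0.323 / 1.414 = 0.2284 g VSS/g bCOD.
ΔS = 2000 − 15.6 = 1984 mg/L, so the substrate removal rate is 526 × 1984/1000 = 1044 kg bCOD/d.
Net sludge production P_X = 0.2284 × 1044 = 238.4 kg VSS/d.
R_O = Q·ΔS − 1.42 P_X = 1044 − 338.5 = 705.2 kg O₂/d.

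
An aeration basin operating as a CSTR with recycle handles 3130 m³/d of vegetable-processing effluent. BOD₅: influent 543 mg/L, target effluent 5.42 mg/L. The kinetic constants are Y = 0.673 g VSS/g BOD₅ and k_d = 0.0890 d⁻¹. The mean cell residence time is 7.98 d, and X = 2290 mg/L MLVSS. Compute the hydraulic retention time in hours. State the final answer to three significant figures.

Steady-state biomass mass balance: V·X·(1 + k_d·θ_c) = Y·Q·(S₀ − S)·θ_c, so V = 0.673 × 3130 × (543 − 5.42) × 7.98 / [2290 × (1 + 0.0890 × 7.98)] = 9.04×10^6 / 3916 = 2307 m³.
HRT = V/Q = 2307 m³ / 3130 m³·d⁻¹ = 0.7372 d × 24 = 17.69 h.

τ ≈ 17.7 h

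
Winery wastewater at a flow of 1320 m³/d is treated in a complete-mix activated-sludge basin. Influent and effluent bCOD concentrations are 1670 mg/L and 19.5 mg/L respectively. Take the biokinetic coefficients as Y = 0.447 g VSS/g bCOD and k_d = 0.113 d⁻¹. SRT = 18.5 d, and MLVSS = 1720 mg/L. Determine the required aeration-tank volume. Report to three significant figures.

V ≈ 3390 m³

Rearranging the biomass balance for a CMAS with decay, V = Y·Q·ΔS·θ_c / [X·(1+k_d θ_c)] = 0.447 × 1320 × (1670 − 19.5) × 18.5 / [1720 × (1 + 0.113 × 18.5)] = 1.8×10^7 / 5316 = 3389 m³.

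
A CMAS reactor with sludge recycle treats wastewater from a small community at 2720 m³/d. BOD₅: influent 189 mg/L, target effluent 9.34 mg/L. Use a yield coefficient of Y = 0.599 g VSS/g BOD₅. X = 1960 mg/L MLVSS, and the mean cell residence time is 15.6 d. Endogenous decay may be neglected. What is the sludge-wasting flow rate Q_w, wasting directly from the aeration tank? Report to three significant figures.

With k_d = 0 the design equation reduces to V = Y Q (S₀−S) θ_c / X = 0.599 × 2720 × (189 − 9.34) × 15.6 / 1960 = 2330 m³.
With mixed-liquor wasting, θ_c = V/Q_w, so Q_w = V/θ_c = 2330/15.6 = 149.3 m³/d.

Q_w ≈ 149 m³/d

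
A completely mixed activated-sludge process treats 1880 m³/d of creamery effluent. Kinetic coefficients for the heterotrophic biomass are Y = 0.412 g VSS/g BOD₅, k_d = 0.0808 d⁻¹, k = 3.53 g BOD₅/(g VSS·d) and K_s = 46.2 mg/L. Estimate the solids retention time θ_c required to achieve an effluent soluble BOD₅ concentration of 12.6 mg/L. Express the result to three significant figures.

θ_c ≈ 4.33 d

From 1/θ_c = Y·k·S/(K_s + S) − k_d: Y·k·S/(K_s+S) = 0.412 × 3.53 × 12.6 / (46.2 + 12.6) = 0.3116 d⁻¹.
Then 1/θ_c = μ − k_d = 0.3116 − 0.0808 = 0.2308 d⁻¹, giving θ_c = 4.332 d.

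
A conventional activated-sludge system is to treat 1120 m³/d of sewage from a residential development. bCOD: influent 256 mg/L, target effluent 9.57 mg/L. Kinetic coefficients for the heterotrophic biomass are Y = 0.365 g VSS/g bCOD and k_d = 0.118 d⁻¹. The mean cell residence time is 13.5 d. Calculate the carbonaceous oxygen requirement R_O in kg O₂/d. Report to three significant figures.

R_O ≈ 221 kg O₂/d

The observed yield is Y_obs = Y/(1 + k_d·θ_c) = 0.365 / (1 + 0.118 × 13.5) = 0.365 / 2.593 = 0.1408 g VSS per g bCOD removed.
Q·(S₀ − S) = 1120 × (256 − 9.57) × 10⁻³ = 276.0 kg/d removed.
Net sludge production P_X = 0.1408 × 276.0 = 38.85 kg VSS/d.
Carbonaceous O₂ demand = substrate oxidised − cell-mass equivalent = 276.0 − 1.42 × 38.85 = 220.8 kg O₂/d.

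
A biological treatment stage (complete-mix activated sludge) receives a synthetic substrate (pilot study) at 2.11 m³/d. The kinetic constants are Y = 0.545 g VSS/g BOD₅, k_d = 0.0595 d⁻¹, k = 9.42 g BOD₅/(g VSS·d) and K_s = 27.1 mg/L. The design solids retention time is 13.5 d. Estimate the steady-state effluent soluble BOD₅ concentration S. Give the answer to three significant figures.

Effluent substrate depends only on kinetics and SRT: S = K_s(1 + k_d θ_c) / [θ_c(Yk − k_d) − 1] = 27.1 × (1 + 0.0595 × 13.5) / [13.5 × (0.545 × 9.42 − 0.0595) − 1] = 48.87 / 67.50 = 0.7239 mg/L.

S ≈ 0.724 mg/L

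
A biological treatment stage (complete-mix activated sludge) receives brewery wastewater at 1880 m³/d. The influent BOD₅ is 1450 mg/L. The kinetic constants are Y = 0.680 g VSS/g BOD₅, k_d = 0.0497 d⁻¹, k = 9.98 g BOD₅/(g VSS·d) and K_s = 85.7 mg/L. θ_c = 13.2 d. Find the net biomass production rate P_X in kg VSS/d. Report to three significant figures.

P_X ≈ 1120 kg VSS/d

From the Monod/SRT balance for a CMAS, S = K_s·(1+k_d θ_c)/[θ_c·(Y k − k_d) − 1] = 85.7 × (1 + 0.0497 × 13.2) / [13.2 × (0.680 × 9.98 − 0.0497) − 1] = 141.9 / 87.92 = 1.614 mg/L.
Observed yield with endogenous decay: Y_obs = Y / (1 + k_d·θ_c) = 0.680 / (1 + 0.0497 × 13.2) = 0.680 / 1.656 = 0.4106 g VSS/g BOD₅.
Q·(S₀ − S) = 1880 × (1450 − 1.61) × 10⁻³ = 2723 kg/d removed.
Biomass produced: P_X = Y_obs·Q·ΔS = 0.4106 × 2723 ≈ 1118 kg VSS/d.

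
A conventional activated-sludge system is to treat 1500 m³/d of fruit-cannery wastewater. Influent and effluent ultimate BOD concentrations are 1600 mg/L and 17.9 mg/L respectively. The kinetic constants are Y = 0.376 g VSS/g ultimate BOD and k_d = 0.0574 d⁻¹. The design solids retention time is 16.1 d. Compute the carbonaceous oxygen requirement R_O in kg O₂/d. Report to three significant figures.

R_O ≈ 1710 kg O₂/d

Observed yield with endogenous decay: Y_obs = Y / (1 + k_d·θ_c) = 0.376 / (1 + 0.0574 × 16.1) = 0.376 / 1.924 = 0.1954 g VSS/g ultimate BOD.
Q·(S₀ − S) = 1500 × (1600 − 17.9) × 10⁻³ = 2373 kg/d removed.
Biomass synthesised: P_X = Y_obs × 2373 = 463.7 kg VSS/d.
Carbonaceous O₂ demand = substrate oxidised − cell-mass equivalent = 2373 − 1.42 × 463.7 = 1715 kg O₂/d.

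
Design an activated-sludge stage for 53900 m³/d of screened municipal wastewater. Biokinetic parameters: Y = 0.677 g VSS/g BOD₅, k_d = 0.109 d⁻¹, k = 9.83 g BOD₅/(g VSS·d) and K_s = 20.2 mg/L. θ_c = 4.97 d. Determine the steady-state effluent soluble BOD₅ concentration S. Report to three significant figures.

For a completely mixed reactor with recycle the Lawrence–McCarty relation gives S = K_s·(1 + k_d·θ_c) / [θ_c·(Y·k − k_d) − 1] = 20.2 × (1 + 0.109 × 4.97) / [4.97 × (0.677 × 9.83 − 0.109) − 1] = 31.14 / 31.53 = 0.9876 mg/L.

S ≈ 0.988 mg/L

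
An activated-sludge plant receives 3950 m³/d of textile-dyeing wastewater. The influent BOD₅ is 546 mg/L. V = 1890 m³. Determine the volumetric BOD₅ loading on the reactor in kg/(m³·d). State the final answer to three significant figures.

Applied BOD₅ load per unit volume = Q·S₀/V = (3950 × 546/1000)/1890 = 1.141 kg BOD₅·m⁻³·d⁻¹.

L_v ≈ 1.14 kg BOD₅/(m³·d)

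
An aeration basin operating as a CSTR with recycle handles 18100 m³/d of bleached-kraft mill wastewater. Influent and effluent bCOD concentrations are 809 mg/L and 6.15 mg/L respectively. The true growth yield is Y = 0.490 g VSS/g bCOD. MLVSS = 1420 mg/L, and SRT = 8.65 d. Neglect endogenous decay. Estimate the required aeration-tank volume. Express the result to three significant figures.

With k_d = 0 the design equation reduces to V = Y Q (S₀−S) θ_c / X = 0.490 × 18100 × (809 − 6.15) × 8.65 / 1420 = 43375 m³.

V ≈ 43400 m³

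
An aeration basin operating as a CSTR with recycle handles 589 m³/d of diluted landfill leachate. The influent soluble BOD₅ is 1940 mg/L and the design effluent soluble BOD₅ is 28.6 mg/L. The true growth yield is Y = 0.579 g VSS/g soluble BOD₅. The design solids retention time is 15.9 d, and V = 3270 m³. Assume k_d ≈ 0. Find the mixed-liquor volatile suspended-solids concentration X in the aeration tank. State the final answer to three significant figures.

From V·X = Y·Q·(S₀ − S)·θ_c (decay neglected): X = 0.579 × 589 × (1940 − 28.6) × 15.9 / 3270 = 3170 mg/L.

X ≈ 3170 mg/L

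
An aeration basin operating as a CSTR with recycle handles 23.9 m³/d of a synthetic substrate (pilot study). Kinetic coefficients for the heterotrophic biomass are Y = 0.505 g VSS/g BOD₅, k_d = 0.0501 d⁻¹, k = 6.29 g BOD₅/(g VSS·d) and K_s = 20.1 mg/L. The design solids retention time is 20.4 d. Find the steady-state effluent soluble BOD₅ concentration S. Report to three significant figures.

Effluent substrate depends only on kinetics and SRT: S = K_s(1 + k_d θ_c) / [θ_c(Yk − k_d) − 1] = 20.1 × (1 + 0.0501 × 20.4) / [20.4 × (0.505 × 6.29 − 0.0501) − 1] = 40.64 / 62.78 = 0.6474 mg/L.

S ≈ 0.647 mg/L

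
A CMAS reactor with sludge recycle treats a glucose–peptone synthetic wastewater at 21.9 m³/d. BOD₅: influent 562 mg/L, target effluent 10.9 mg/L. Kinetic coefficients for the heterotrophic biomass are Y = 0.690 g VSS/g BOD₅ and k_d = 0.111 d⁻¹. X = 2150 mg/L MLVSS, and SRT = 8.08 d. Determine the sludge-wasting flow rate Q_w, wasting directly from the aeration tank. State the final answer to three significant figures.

Q_w ≈ 2.04 m³/d

Steady-state biomass mass balance: V·X·(1 + k_d·θ_c) = Y·Q·(S₀ − S)·θ_c, so V = 0.690 × 21.9 × (562 − 10.9) × 8.08 / [2150 × (1 + 0.111 × 8.08)] = 6.73×10^4 / 4078 = 16.50 m³.
Wasting from the aeration tank: Q_w = V / θ_c = 16.50 / 8.08 = 2.042 m³/d.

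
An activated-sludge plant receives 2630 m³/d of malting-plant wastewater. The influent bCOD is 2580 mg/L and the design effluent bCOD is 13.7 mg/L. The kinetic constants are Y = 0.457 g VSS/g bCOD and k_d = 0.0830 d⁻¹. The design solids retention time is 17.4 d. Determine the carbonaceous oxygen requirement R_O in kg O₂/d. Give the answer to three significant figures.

Observed yield with endogenous decay: Y_obs = Y / (1 + k_d·θ_c) = 0.457 / (1 + 0.0830 × 17.4) = 0.457 / 2.444 = 0.1870 g VSS/g bCOD.
Mass of bCOD removed per day: Q(S₀ − S) = 2630 × 2566 g/m³ = 6749 kg/d.
Biomass synthesised: P_X = Y_obs × 6749 = 1262 kg VSS/d.
R_O = Q·(S₀ − S) − 1.42·P_X = 6749 − 1.42 × 1262 = 4957 kg O₂/d.

R_O ≈ 4960 kg O₂/d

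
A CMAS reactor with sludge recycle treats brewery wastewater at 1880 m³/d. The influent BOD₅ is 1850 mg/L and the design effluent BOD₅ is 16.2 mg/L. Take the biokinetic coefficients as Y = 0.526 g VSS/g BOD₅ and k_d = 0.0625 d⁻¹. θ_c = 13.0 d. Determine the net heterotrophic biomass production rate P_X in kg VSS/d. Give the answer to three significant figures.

Y_obs = Y / (1 + k_d θ_c) = 0.526 / (1 + 0.0625 × 13.0) = 0.526 / 1.812 = 0.2902.
Q·(S₀ − S) = 1880 × (1850 − 16.2) × 10⁻³ = 3448 kg/d removed.
Biomass produced: P_X = Y_obs·Q·ΔS = 0.2902 × 3448 ≈ 1001 kg VSS/d.

P_X ≈ 1000 kg VSS/d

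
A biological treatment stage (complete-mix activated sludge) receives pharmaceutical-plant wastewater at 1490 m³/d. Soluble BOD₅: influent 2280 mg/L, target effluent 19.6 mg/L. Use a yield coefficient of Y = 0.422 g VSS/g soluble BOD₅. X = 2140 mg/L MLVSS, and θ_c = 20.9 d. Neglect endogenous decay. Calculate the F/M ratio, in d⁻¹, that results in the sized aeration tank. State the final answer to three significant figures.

V·X = Y·Q·ΔS·θ_c gives V = 0.422 × 1490 × (2280 − 19.6) × 20.9 / 2140 = 13881 m³.
Food-to-microorganism ratio F/M = Q S₀ / (V X) = 1490 × 2280 / (13881 × 2140) = 0.1144 d⁻¹.

F/M ≈ 0.114 d⁻¹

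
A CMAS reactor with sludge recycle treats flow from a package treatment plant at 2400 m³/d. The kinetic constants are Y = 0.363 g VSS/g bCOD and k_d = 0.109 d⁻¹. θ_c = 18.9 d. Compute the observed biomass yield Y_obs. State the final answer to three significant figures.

Y_obs ≈ 0.119 g VSS/g bCOD

Correct the yield for decay: Y_obs = Y/(1 + k_d θ_c) = 0.363 / (1 + 0.109 × 18.9) = 0.363 / 3.060 = 0.1186.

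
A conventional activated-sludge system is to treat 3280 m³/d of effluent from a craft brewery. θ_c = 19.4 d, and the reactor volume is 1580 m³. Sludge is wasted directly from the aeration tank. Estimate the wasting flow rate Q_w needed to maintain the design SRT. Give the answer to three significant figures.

Q_w ≈ 81.4 m³/d

Wasting from the aeration tank: Q_w = V / θ_c = 1580 / 19.4 = 81.44 m³/d.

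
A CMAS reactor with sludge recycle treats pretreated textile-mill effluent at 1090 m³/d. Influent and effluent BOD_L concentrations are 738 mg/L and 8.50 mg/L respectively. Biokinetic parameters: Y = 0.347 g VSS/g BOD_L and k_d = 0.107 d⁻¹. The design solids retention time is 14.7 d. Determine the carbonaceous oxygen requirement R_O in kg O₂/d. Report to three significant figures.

Observed yield with endogenous decay: Y_obs = Y / (1 + k_d·θ_c) = 0.347 / (1 + 0.107 × 14.7) = 0.347 / 2.573 = 0.1349 g VSS/g BOD_L.
Q·(S₀ − S) = 1090 × (738 − 8.50) × 10⁻³ = 795.2 kg/d removed.
Biomass synthesised: P_X = Y_obs × 795.2 = 107.2 kg VSS/d.
Carbonaceous O₂ demand = substrate oxidised − cell-mass equivalent = 795.2 − 1.42 × 107.2 = 642.9 kg O₂/d.

R_O ≈ 643 kg O₂/d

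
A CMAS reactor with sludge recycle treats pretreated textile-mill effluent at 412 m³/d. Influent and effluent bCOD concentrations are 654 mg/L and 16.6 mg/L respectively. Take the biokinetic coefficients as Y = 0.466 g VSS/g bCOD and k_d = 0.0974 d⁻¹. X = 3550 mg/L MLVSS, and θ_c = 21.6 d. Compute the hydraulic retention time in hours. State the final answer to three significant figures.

τ ≈ 14.0 h

Steady-state biomass mass balance: V·X·(1 + k_d·θ_c) = Y·Q·(S₀ − S)·θ_c, so V = 0.466 × 412 × (654 − 16.6) × 21.6 / [3550 × (1 + 0.0974 × 21.6)] = 2.64×10^6 / 11019 = 239.9 m³.
τ = V/Q = 239.9/412 = 0.5823 d, or 13.97 h.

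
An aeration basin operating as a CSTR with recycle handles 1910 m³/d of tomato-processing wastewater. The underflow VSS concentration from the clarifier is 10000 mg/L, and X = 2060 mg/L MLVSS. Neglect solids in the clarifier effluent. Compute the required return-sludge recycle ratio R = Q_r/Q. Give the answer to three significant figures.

R ≈ 0.259

R = Q_r/Q = X/(X_r − X) = 2060 / (10000 − 2060) = 0.2594.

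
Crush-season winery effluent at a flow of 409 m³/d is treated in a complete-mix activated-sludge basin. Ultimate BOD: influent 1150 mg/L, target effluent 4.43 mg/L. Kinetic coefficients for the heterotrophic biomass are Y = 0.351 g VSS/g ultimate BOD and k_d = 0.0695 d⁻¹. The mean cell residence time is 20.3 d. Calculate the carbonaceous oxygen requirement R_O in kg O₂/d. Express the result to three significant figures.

Correct the yield for decay: Y_obs = Y/(1 + k_d θ_c) = 0.351 / (1 + 0.0695 × 20.3) = 0.351 / 2.411 = 0.1456.
ΔS = 1150 − 4.43 = 1146 mg/L, so the substrate removal rate is 409 × 1146/1000 = 468.5 kg ultimate BOD/d.
Biomass synthesised: P_X = Y_obs × 468.5 = 68.22 kg VSS/d.
R_O = Q·ΔS − 1.42 P_X = 468.5 − 96.87 = 371.7 kg O₂/d.

R_O ≈ 372 kg O₂/d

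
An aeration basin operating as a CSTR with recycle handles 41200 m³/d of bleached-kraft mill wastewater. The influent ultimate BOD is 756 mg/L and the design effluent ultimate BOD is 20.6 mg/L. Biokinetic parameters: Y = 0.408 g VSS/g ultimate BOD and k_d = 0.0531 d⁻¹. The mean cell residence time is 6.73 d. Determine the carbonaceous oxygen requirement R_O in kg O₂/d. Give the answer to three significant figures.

The observed yield is Y_obs = Y/(1 + k_d·θ_c) = 0.408 / (1 + 0.0531 × 6.73) = 0.408 / 1.357 = 0.3006 g VSS per g ultimate BOD removed.
Q·(S₀ − S) = 41200 × (756 − 20.6) × 10⁻³ = 30298 kg/d removed.
Biomass synthesised: P_X = Y_obs × 30298 = 9107 kg VSS/d.
R_O = Q·ΔS − 1.42 P_X = 30298 − 12932 = 17366 kg O₂/d.

R_O ≈ 17400 kg O₂/d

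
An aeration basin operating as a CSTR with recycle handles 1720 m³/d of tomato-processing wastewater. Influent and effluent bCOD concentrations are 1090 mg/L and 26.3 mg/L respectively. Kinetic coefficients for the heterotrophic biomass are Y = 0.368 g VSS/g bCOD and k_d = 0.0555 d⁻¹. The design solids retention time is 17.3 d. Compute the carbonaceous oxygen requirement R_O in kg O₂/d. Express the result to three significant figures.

R_O ≈ 1340 kg O₂/d

The observed yield is Y_obs = Y/(1 + k_d·θ_c) = 0.368 / (1 + 0.0555 × 17.3) = 0.368 / 1.960 = 0.1877 g VSS per g bCOD removed.
Q·(S₀ − S) = 1720 × (1090 − 26.3) × 10⁻³ = 1830 kg/d removed.
Net sludge production P_X = 0.1877 × 1830 = 343.5 kg VSS/d.
R_O = Q·ΔS − 1.42 P_X = 1830 − 487.7 = 1342 kg O₂/d.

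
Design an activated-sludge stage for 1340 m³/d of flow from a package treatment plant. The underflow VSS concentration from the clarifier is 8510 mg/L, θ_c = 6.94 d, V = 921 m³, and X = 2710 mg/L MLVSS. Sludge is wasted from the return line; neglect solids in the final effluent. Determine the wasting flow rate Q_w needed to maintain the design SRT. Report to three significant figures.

Q_w = (V·X)/(θ_c X_r) = 921.0 × 2710 / (6.94 × 8510) = 42.26 m³/d.

Q_w ≈ 42.3 m³/d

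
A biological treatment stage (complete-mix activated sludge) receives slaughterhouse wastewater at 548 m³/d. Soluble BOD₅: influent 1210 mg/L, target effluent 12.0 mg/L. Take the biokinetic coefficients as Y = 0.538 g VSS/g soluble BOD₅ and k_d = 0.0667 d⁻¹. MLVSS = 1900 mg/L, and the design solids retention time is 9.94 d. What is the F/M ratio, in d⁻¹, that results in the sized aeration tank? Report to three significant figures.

F/M ≈ 0.314 d⁻¹

Rearranging the biomass balance for a CMAS with decay, V = Y·Q·ΔS·θ_c / [X·(1+k_d θ_c)] = 0.538 × 548 × (1210 − 12.0) × 9.94 / [1900 × (1 + 0.0667 × 9.94)] = 3.51×10^6 / 3160 = 1111 m³.
Food-to-microorganism ratio F/M = Q S₀ / (V X) = 548 × 1210 / (1111 × 1900) = 0.3141 d⁻¹.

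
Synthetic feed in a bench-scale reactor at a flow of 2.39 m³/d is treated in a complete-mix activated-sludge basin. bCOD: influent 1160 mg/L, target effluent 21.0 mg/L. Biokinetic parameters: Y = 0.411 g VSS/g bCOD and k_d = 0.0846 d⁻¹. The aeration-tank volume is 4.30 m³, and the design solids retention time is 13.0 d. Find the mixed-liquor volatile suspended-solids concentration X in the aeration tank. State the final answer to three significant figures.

X ≈ 1610 mg/L

From V·X·(1 + k_d·θ_c) = Y·Q·(S₀ − S)·θ_c: X = 0.411 × 2.39 × (1160 − 21.0) × 13.0 / [4.30 × (1 + 0.0846 × 13.0)] = 1611 mg/L.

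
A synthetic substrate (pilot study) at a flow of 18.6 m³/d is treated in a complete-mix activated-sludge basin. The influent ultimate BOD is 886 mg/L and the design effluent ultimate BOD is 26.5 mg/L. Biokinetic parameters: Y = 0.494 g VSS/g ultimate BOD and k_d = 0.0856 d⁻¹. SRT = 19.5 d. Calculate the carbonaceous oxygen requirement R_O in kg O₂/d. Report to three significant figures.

Y_obs = Y / (1 + k_d θ_c) = 0.494 / (1 + 0.0856 × 19.5) = 0.494 / 2.669 = 0.1851.
ΔS = 886 − 26.5 = 859.5 mg/L, so the substrate removal rate is 18.6 × 859.5/1000 = 15.99 kg ultimate BOD/d.
Biomass synthesised: P_X = Y_obs × 15.99 = 2.959 kg VSS/d.
Carbonaceous O₂ demand = substrate oxidised − cell-mass equivalent = 15.99 − 1.42 × 2.959 = 11.79 kg O₂/d.

R_O ≈ 11.8 kg O₂/d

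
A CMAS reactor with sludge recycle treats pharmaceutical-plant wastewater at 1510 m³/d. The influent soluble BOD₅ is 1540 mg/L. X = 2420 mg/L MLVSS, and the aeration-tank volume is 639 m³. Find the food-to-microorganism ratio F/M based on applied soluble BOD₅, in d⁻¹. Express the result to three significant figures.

Food-to-microorganism ratio F/M = Q S₀ / (V X) = 1510 × 1540 / (639.0 × 2420) = 1.504 d⁻¹.

F/M ≈ 1.50 d⁻¹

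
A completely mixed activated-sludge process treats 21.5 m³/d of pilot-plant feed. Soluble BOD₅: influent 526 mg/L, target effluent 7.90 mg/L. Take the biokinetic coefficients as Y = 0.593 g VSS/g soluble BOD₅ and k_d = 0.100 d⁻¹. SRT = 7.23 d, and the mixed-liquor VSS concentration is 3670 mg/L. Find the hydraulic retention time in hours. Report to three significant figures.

τ ≈ 8.43 h

From the SRT design equation V = Y Q (S₀−S) θ_c / [X (1 + k_d θ_c)] = 0.593 × 21.5 × (526 − 7.90) × 7.23 / [3670 × (1 + 0.100 × 7.23)] = 4.78×10^4 / 6323 = 7.553 m³.
Hydraulic retention time τ = V/Q = 7.553 / 21.5 = 0.3513 d = 8.431 h.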